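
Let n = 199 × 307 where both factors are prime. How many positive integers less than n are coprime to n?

60588

For distinct primes, φ(pq) = (p−1)(q−1) = 198 × 306 = 60588.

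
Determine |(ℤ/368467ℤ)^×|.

First factor: 368467 = 11 · 19 · 41 · 43.
φ(368467) = 368467 · (1 − 1/11) · (1 − 1/19) · (1 − 1/41) · (1 − 1/43)
       = 368467 · 302400/368467 = 302400.

302400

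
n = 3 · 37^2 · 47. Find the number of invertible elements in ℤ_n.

122544

φ(3) = 3 − 1 = 2.
φ(37^2) = 37^1·(37−1) = 37·36 = 1332.
φ(47) = 47 − 1 = 46.
φ(193029) = 2 × 1332 × 46 = 122544.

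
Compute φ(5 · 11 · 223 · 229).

φ(5) = 5 − 1 = 4.
φ(11) = 11 − 1 = 10.
φ(223) = 223 − 1 = 222.
φ(229) = 229 − 1 = 228.
Since φ is multiplicative, φ(2808685) = 4 · 10 · 222 · 228 = 2024640.

2024640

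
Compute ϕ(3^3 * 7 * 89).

9504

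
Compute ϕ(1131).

Prime factorization: 1131 = 3 × 13 × 29.
φ(1131) = 1131 · (1 − 1/3) · (1 − 1/13) · (1 − 1/29)
       = 1131 · 672/1131 = 672.

672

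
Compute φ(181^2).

32580

φ(181^2) = 181^1·(181−1) = 181·180 = 32580.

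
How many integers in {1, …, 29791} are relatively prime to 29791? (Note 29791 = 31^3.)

28830

φ(31^3) = 31^2·(31−1) = 961·30 = 28830.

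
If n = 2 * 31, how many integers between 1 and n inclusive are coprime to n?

φ(2) = 2 − 1 = 1.
φ(31) = 31 − 1 = 30.
Multiply: 1 · 30 = 30.

30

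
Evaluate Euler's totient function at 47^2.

φ(47^2) = 47^1·(47−1) = 47·46 = 2162.

2162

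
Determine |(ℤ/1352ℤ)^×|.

Prime factorization: 1352 = 2^3 * 13^2.
φ(2^3) = 2^2·(2−1) = 4·1 = 4.
φ(13^2) = 13^1·(13−1) = 13·12 = 156.
Multiply: 4 · 156 = 624.

624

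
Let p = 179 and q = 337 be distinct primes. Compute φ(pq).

59808

φ(60323) = 60323 · (1 − 1/179) · (1 − 1/337)
       = 60323 · 59808/60323 = 59808.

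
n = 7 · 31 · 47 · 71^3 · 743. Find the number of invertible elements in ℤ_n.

φ(7) = 7 − 1 = 6.
φ(31) = 31 − 1 = 30.
φ(47) = 47 − 1 = 46.
φ(71^3) = 71^3 − 71^2 = 357911 − 5041 = 352870.
φ(743) = 743 − 1 = 742.
Multiply: 6 · 30 · 46 · 352870 · 742 = 2167948591200.

2167948591200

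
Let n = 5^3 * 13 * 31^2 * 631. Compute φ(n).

703080000

φ(5^3) = 5^3 − 5^2 = 125 − 25 = 100.
φ(13) = 13 − 1 = 12.
φ(31^2) = 31^2 − 31^1 = 961 − 31 = 930.
φ(631) = 631 − 1 = 630.
Multiply: 100 · 12 · 930 · 630 = 703080000.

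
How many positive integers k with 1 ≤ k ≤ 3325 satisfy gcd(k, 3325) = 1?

2160

First factor: 3325 = 5^2 * 7 * 19.
φ(5^2) = 5^1·(5−1) = 5·4 = 20.
φ(7) = 7 − 1 = 6.
φ(19) = 19 − 1 = 18.
φ(3325) = 20 × 6 × 18 = 2160.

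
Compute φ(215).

168

215 = 5 * 43.
φ(5) = 5 − 1 = 4.
φ(43) = 43 − 1 = 42.
φ(215) = 4 × 42 = 168.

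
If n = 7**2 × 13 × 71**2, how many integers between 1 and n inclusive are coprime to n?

2504880

φ(3211117) = 3211117 · (1 − 1/7) · (1 − 1/13) · (1 − 1/71)
       = 3211117 · 5040/6461 = 2504880.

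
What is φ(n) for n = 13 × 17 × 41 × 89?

675840

φ(806429) = 806429 · (1 − 1/13) · (1 − 1/17) · (1 − 1/41) · (1 − 1/89)
       = 806429 · 675840/806429 = 675840.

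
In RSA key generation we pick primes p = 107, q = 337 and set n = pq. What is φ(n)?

35616

For distinct primes, φ(pq) = (p−1)(q−1) = 106 × 336 = 35616.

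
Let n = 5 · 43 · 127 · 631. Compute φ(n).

13335840

φ(17229455) = 17229455 · (1 − 1/5) · (1 − 1/43) · (1 − 1/127) · (1 − 1/631)
       = 17229455 · 13335840/17229455 = 13335840.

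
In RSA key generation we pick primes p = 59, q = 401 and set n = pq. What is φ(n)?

φ(pq) = (p−1)(q−1) = 58 · 400 = 23200.

23200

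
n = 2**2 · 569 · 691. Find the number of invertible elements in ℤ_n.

783840

φ(2^2) = 2^2 − 2^1 = 4 − 2 = 2.
φ(569) = 569 − 1 = 568.
φ(691) = 691 − 1 = 690.
φ(1572716) = 2 × 568 × 690 = 783840.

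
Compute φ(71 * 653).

45640

φ(46363) = 46363 · (1 − 1/71) · (1 − 1/653)
       = 46363 · 45640/46363 = 45640.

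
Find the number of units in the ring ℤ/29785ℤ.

19008

29785 = 5 * 7 * 23 * 37.
φ(5) = 5 − 1 = 4.
φ(7) = 7 − 1 = 6.
φ(23) = 23 − 1 = 22.
φ(37) = 37 − 1 = 36.
φ(29785) = 4 × 6 × 22 × 36 = 19008.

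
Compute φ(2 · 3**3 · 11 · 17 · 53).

149760

φ(535194) = 535194 · (1 − 1/2) · (1 − 1/3) · (1 − 1/11) · (1 − 1/17) · (1 − 1/53)
       = 535194 · 16640/59466 = 149760.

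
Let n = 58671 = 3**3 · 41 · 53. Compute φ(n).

φ(58671) = 58671 · (1 − 1/3) · (1 − 1/41) · (1 − 1/53)
       = 58671 · 4160/6519 = 37440.

37440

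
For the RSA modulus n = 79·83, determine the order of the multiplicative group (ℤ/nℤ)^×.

6396

φ(n) = (p − 1)(q − 1) = (79−1)(83−1) = 78·82 = 6396.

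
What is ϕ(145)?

Factor 145: 145 = 5 * 29.
φ(5) = 5 − 1 = 4.
φ(29) = 29 − 1 = 28.
Multiply: 4 · 28 = 112.

112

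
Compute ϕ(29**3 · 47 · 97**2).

φ(29^3) = 29^2·(29−1) = 841·28 = 23548.
φ(47) = 47 − 1 = 46.
φ(97^2) = 97^1·(97−1) = 97·96 = 9312.
Since φ is multiplicative, φ(10785376747) = 23548 · 46 · 9312 = 10086832896.

10086832896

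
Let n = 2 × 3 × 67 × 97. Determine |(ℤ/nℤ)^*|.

12672

φ(38994) = 38994 · (1 − 1/2) · (1 − 1/3) · (1 − 1/67) · (1 − 1/97)
       = 38994 · 12672/38994 = 12672.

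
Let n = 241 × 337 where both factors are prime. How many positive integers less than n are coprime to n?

80640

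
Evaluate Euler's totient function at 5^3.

φ(125) = 125 · (1 − 1/5)
       = 125 · 4/5 = 100.

100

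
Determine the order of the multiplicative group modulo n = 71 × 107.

7420

φ(71) = 71 − 1 = 70.
φ(107) = 107 − 1 = 106.
φ(7597) = 70 × 106 = 7420.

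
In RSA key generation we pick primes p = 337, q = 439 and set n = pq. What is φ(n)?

147168

For distinct primes, φ(pq) = (p−1)(q−1) = 336 × 438 = 147168.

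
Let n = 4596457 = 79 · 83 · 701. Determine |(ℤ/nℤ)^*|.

φ(79) = 79 − 1 = 78.
φ(83) = 83 − 1 = 82.
φ(701) = 701 − 1 = 700.
Since φ is multiplicative, φ(4596457) = 78 · 82 · 700 = 4477200.

4477200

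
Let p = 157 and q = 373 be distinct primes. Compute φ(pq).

58032

φ(pq) = (p−1)(q−1) = 156 · 372 = 58032.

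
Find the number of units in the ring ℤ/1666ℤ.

672

Factor 1666: 1666 = 2 * 7**2 * 17.
φ(1666) = 1666 · (1 − 1/2) · (1 − 1/7) · (1 − 1/17)
       = 1666 · 96/238 = 672.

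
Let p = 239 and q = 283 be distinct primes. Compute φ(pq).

For distinct primes, φ(pq) = (p−1)(q−1) = 238 × 282 = 67116.

67116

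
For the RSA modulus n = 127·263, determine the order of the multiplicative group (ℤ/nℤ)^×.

33012

φ(33401) = 33401 · (1 − 1/127) · (1 − 1/263)
       = 33401 · 33012/33401 = 33012.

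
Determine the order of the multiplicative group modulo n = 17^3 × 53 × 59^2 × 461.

φ(417856904249) = 417856904249 · (1 − 1/17) · (1 − 1/53) · (1 − 1/59) · (1 − 1/461)
       = 417856904249 · 22197760/24506299 = 378494005760.

378494005760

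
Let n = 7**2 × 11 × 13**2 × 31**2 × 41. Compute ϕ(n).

2437344000

φ(7^2) = 7^2 − 7^1 = 49 − 7 = 42.
φ(11) = 11 − 1 = 10.
φ(13^2) = 13^2 − 13^1 = 169 − 13 = 156.
φ(31^2) = 31^1·(31−1) = 31·30 = 930.
φ(41) = 41 − 1 = 40.
Since φ is multiplicative, φ(3589076491) = 42 · 10 · 156 · 930 · 40 = 2437344000.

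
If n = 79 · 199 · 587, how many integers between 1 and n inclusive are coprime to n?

9050184

φ(9228227) = 9228227 · (1 − 1/79) · (1 − 1/199) · (1 − 1/587)
       = 9228227 · 9050184/9228227 = 9050184.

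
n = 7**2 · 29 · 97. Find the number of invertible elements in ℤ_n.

φ(137837) = 137837 · (1 − 1/7) · (1 − 1/29) · (1 − 1/97)
       = 137837 · 16128/19691 = 112896.

112896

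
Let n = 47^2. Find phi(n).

φ(47^2) = 47^1·(47−1) = 47·46 = 2162.

2162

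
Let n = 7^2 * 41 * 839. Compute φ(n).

1407840

φ(7^2) = 7^1·(7−1) = 7·6 = 42.
φ(41) = 41 − 1 = 40.
φ(839) = 839 − 1 = 838.
Since φ is multiplicative, φ(1685551) = 42 · 40 · 838 = 1407840.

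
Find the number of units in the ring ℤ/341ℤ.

341 = 11 × 31.
φ(11) = 11 − 1 = 10.
φ(31) = 31 − 1 = 30.
Since φ is multiplicative, φ(341) = 10 · 30 = 300.

300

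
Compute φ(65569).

First factor: 65569 = 7 · 17 · 19 · 29.
φ(65569) = 65569 · (1 − 1/7) · (1 − 1/17) · (1 − 1/19) · (1 − 1/29)
       = 65569 · 48384/65569 = 48384.

48384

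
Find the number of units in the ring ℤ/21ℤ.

21 = 3 · 7.
φ(3) = 3 − 1 = 2.
φ(7) = 7 − 1 = 6.
Multiply: 2 · 6 = 12.

12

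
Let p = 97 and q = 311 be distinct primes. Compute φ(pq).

29760

φ(n) = (p − 1)(q − 1) = (97−1)(311−1) = 96·310 = 29760.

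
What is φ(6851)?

Factor 6851: 6851 = 13 × 17 × 31.
φ(6851) = 6851 · (1 − 1/13) · (1 − 1/17) · (1 − 1/31)
       = 6851 · 5760/6851 = 5760.

5760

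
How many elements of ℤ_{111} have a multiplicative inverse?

Factor 111: 111 = 3 · 37.
φ(111) = 111 · (1 − 1/3) · (1 − 1/37)
       = 111 · 72/111 = 72.

72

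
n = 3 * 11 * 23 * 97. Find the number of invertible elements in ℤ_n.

φ(3) = 3 − 1 = 2.
φ(11) = 11 − 1 = 10.
φ(23) = 23 − 1 = 22.
φ(97) = 97 − 1 = 96.
Multiply: 2 · 10 · 22 · 96 = 42240.

42240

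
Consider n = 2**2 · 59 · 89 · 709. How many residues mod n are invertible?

7227264

φ(14891836) = 14891836 · (1 − 1/2) · (1 − 1/59) · (1 − 1/89) · (1 − 1/709)
       = 14891836 · 3613632/7445918 = 7227264.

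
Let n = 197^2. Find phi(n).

38612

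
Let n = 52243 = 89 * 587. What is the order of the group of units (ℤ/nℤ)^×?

51568

φ(52243) = 52243 · (1 − 1/89) · (1 − 1/587)
       = 52243 · 51568/52243 = 51568.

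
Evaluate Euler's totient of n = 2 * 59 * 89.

5104

φ(10502) = 10502 · (1 − 1/2) · (1 − 1/59) · (1 − 1/89)
       = 10502 · 5104/10502 = 5104.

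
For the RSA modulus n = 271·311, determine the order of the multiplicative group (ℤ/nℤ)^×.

φ(pq) = (p−1)(q−1) = 270 · 310 = 83700.

83700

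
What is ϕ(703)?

Prime factorization: 703 = 19 × 37.
φ(19) = 19 − 1 = 18.
φ(37) = 37 − 1 = 36.
Since φ is multiplicative, φ(703) = 18 · 36 = 648.

648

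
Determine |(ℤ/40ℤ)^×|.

16

First factor: 40 = 2**3 · 5.
φ(2^3) = 2^3 − 2^2 = 8 − 4 = 4.
φ(5) = 5 − 1 = 4.
Multiply: 4 · 4 = 16.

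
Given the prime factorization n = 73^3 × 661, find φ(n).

253234080

φ(73^3) = 73^3 − 73^2 = 389017 − 5329 = 383688.
φ(661) = 661 − 1 = 660.
φ(257140237) = 383688 × 660 = 253234080.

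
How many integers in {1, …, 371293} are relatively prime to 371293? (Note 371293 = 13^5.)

φ(371293) = 371293 · (1 − 1/13)
       = 371293 · 12/13 = 342732.

342732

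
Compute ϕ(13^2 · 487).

75816

φ(82303) = 82303 · (1 − 1/13) · (1 − 1/487)
       = 82303 · 5832/6331 = 75816.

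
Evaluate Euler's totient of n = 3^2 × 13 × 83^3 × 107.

4311301536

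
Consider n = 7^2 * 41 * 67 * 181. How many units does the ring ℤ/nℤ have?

19958400

φ(24363143) = 24363143 · (1 − 1/7) · (1 − 1/41) · (1 − 1/67) · (1 − 1/181)
       = 24363143 · 2851200/3480449 = 19958400.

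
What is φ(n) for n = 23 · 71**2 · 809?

88346720

φ(23) = 23 − 1 = 22.
φ(71^2) = 71^2 − 71^1 = 5041 − 71 = 4970.
φ(809) = 809 − 1 = 808.
Since φ is multiplicative, φ(93797887) = 22 · 4970 · 808 = 88346720.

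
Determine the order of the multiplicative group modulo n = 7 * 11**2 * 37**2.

φ(7) = 7 − 1 = 6.
φ(11^2) = 11^2 − 11^1 = 121 − 11 = 110.
φ(37^2) = 37^2 − 37^1 = 1369 − 37 = 1332.
Since φ is multiplicative, φ(1159543) = 6 · 110 · 1332 = 879120.

879120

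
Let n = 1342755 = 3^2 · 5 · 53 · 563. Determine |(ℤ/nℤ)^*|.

701376

φ(1342755) = 1342755 · (1 − 1/3) · (1 − 1/5) · (1 − 1/53) · (1 − 1/563)
       = 1342755 · 233792/447585 = 701376.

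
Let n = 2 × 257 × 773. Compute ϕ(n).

197632

φ(2) = 2 − 1 = 1.
φ(257) = 257 − 1 = 256.
φ(773) = 773 − 1 = 772.
Since φ is multiplicative, φ(397322) = 1 · 256 · 772 = 197632.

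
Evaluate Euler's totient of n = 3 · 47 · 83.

7544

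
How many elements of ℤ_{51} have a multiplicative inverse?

32

First factor: 51 = 3 · 17.
φ(3) = 3 − 1 = 2.
φ(17) = 17 − 1 = 16.
Multiply: 2 · 16 = 32.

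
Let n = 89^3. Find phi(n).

φ(704969) = 704969 · (1 − 1/89)
       = 704969 · 88/89 = 697048.

697048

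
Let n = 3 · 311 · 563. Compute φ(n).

348440

φ(3) = 3 − 1 = 2.
φ(311) = 311 − 1 = 310.
φ(563) = 563 − 1 = 562.
Multiply: 2 · 310 · 562 = 348440.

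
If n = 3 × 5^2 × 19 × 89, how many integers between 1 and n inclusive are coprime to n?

63360

φ(126825) = 126825 · (1 − 1/3) · (1 − 1/5) · (1 − 1/19) · (1 − 1/89)
       = 126825 · 12672/25365 = 63360.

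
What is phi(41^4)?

φ(41^4) = 41^4 − 41^3 = 2825761 − 68921 = 2756840.

2756840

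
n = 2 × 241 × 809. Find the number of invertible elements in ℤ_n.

193920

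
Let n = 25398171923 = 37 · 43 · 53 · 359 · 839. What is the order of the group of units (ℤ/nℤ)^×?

φ(37) = 37 − 1 = 36.
φ(43) = 43 − 1 = 42.
φ(53) = 53 − 1 = 52.
φ(359) = 359 − 1 = 358.
φ(839) = 839 − 1 = 838.
Since φ is multiplicative, φ(25398171923) = 36 · 42 · 52 · 358 · 838 = 23587514496.

23587514496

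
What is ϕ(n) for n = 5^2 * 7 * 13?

φ(2275) = 2275 · (1 − 1/5) · (1 − 1/7) · (1 − 1/13)
       = 2275 · 288/455 = 1440.

1440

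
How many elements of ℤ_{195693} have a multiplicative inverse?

Factor 195693: 195693 = 3 · 37 · 41 · 43.
φ(195693) = 195693 · (1 − 1/3) · (1 − 1/37) · (1 − 1/41) · (1 − 1/43)
       = 195693 · 120960/195693 = 120960.

120960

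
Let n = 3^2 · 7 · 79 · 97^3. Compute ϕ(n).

2536365312

φ(4542373521) = 4542373521 · (1 − 1/3) · (1 − 1/7) · (1 − 1/79) · (1 − 1/97)
       = 4542373521 · 89856/160923 = 2536365312.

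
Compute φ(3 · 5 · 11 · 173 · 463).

φ(3) = 3 − 1 = 2.
φ(5) = 5 − 1 = 4.
φ(11) = 11 − 1 = 10.
φ(173) = 173 − 1 = 172.
φ(463) = 463 − 1 = 462.
Multiply: 2 · 4 · 10 · 172 · 462 = 6357120.

6357120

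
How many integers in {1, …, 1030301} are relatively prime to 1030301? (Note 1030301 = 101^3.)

1020100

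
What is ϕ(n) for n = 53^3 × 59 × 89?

745531072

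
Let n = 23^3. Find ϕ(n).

11638

φ(23^3) = 23^2·(23−1) = 529·22 = 11638.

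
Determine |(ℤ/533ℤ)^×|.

480

Factor 533: 533 = 13 · 41.
φ(13) = 13 − 1 = 12.
φ(41) = 41 − 1 = 40.
Since φ is multiplicative, φ(533) = 12 · 40 = 480.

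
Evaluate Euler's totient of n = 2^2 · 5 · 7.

48

φ(140) = 140 · (1 − 1/2) · (1 − 1/5) · (1 − 1/7)
       = 140 · 24/70 = 48.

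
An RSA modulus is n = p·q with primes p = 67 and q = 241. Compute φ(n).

φ(67) = 67 − 1 = 66.
φ(241) = 241 − 1 = 240.
Multiply: 66 · 240 = 15840.

15840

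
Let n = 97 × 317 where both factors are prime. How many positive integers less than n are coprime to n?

φ(30749) = 30749 · (1 − 1/97) · (1 − 1/317)
       = 30749 · 30336/30749 = 30336.

30336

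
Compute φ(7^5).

φ(16807) = 16807 · (1 − 1/7)
       = 16807 · 6/7 = 14406.

14406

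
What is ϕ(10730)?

10730 = 2 * 5 * 29 * 37.
φ(2) = 2 − 1 = 1.
φ(5) = 5 − 1 = 4.
φ(29) = 29 − 1 = 28.
φ(37) = 37 − 1 = 36.
Multiply: 1 · 4 · 28 · 36 = 4032.

4032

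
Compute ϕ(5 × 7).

φ(5) = 5 − 1 = 4.
φ(7) = 7 − 1 = 6.
Since φ is multiplicative, φ(35) = 4 · 6 = 24.

24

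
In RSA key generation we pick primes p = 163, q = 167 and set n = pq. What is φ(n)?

φ(27221) = 27221 · (1 − 1/163) · (1 − 1/167)
       = 27221 · 26892/27221 = 26892.

26892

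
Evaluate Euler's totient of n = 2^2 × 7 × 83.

984

φ(2^2) = 2^1·(2−1) = 2·1 = 2.
φ(7) = 7 − 1 = 6.
φ(83) = 83 − 1 = 82.
Since φ is multiplicative, φ(2324) = 2 · 6 · 82 = 984.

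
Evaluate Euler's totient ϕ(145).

First factor: 145 = 5 × 29.
φ(5) = 5 − 1 = 4.
φ(29) = 29 − 1 = 28.
Multiply: 4 · 28 = 112.

112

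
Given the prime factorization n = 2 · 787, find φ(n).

φ(2) = 2 − 1 = 1.
φ(787) = 787 − 1 = 786.
φ(1574) = 1 × 786 = 786.

786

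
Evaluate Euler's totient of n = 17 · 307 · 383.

φ(1998877) = 1998877 · (1 − 1/17) · (1 − 1/307) · (1 − 1/383)
       = 1998877 · 1870272/1998877 = 1870272.

1870272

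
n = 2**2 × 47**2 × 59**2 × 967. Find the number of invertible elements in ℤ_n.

φ(29743098172) = 29743098172 · (1 − 1/2) · (1 − 1/47) · (1 − 1/59) · (1 − 1/967)
       = 29743098172 · 2577288/5362982 = 14293639248.

14293639248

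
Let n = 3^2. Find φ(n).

φ(3^2) = 3^2 − 3^1 = 9 − 3 = 6.

6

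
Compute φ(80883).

45360

Prime factorization: 80883 = 3^2 · 11 · 19 · 43.
φ(3^2) = 3^1·(3−1) = 3·2 = 6.
φ(11) = 11 − 1 = 10.
φ(19) = 19 − 1 = 18.
φ(43) = 43 − 1 = 42.
Since φ is multiplicative, φ(80883) = 6 · 10 · 18 · 42 = 45360.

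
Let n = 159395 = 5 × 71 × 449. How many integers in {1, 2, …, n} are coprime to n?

φ(159395) = 159395 · (1 − 1/5) · (1 − 1/71) · (1 − 1/449)
       = 159395 · 125440/159395 = 125440.

125440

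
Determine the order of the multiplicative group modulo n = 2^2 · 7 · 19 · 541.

φ(2^2) = 2^2 − 2^1 = 4 − 2 = 2.
φ(7) = 7 − 1 = 6.
φ(19) = 19 − 1 = 18.
φ(541) = 541 − 1 = 540.
Multiply: 2 · 6 · 18 · 540 = 116640.

116640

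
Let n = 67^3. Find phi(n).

296274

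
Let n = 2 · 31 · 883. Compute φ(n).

26460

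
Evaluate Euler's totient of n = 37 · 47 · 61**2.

φ(37) = 37 − 1 = 36.
φ(47) = 47 − 1 = 46.
φ(61^2) = 61^1·(61−1) = 61·60 = 3660.
Multiply: 36 · 46 · 3660 = 6060960.

6060960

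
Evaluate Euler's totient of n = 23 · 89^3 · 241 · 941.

3459588633600

φ(3677092220147) = 3677092220147 · (1 − 1/23) · (1 − 1/89) · (1 − 1/241) · (1 − 1/941)
       = 3677092220147 · 436761600/464220707 = 3459588633600.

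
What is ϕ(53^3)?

146068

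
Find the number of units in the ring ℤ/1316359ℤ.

1118040

1316359 = 11^3 · 23 · 43.
φ(11^3) = 11^3 − 11^2 = 1331 − 121 = 1210.
φ(23) = 23 − 1 = 22.
φ(43) = 43 − 1 = 42.
Since φ is multiplicative, φ(1316359) = 1210 · 22 · 42 = 1118040.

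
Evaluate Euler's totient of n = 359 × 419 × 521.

77814880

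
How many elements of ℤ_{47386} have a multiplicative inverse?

21168

Prime factorization: 47386 = 2 · 19 · 29 · 43.
φ(47386) = 47386 · (1 − 1/2) · (1 − 1/19) · (1 − 1/29) · (1 − 1/43)
       = 47386 · 21168/47386 = 21168.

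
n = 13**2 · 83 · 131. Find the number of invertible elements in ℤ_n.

1662960

φ(13^2) = 13^1·(13−1) = 13·12 = 156.
φ(83) = 83 − 1 = 82.
φ(131) = 131 − 1 = 130.
Multiply: 156 · 82 · 130 = 1662960.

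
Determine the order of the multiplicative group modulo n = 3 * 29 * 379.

φ(3) = 3 − 1 = 2.
φ(29) = 29 − 1 = 28.
φ(379) = 379 − 1 = 378.
φ(32973) = 2 × 28 × 378 = 21168.

21168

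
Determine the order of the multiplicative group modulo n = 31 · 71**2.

149100

φ(156271) = 156271 · (1 − 1/31) · (1 − 1/71)
       = 156271 · 2100/2201 = 149100.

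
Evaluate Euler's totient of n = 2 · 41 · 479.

φ(39278) = 39278 · (1 − 1/2) · (1 − 1/41) · (1 − 1/479)
       = 39278 · 19120/39278 = 19120.

19120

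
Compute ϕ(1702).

1702 = 2 × 23 × 37.
φ(1702) = 1702 · (1 − 1/2) · (1 − 1/23) · (1 − 1/37)
       = 1702 · 792/1702 = 792.

792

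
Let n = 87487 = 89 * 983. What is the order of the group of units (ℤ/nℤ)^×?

φ(87487) = 87487 · (1 − 1/89) · (1 − 1/983)
       = 87487 · 86416/87487 = 86416.

86416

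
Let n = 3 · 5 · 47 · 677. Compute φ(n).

φ(3) = 3 − 1 = 2.
φ(5) = 5 − 1 = 4.
φ(47) = 47 − 1 = 46.
φ(677) = 677 − 1 = 676.
φ(477285) = 2 × 4 × 46 × 676 = 248768.

248768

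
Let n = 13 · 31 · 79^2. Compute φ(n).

φ(2515123) = 2515123 · (1 − 1/13) · (1 − 1/31) · (1 − 1/79)
       = 2515123 · 28080/31837 = 2218320.

2218320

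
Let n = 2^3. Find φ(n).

φ(8) = 8 · (1 − 1/2)
       = 8 · 1/2 = 4.

4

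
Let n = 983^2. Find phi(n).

φ(983^2) = 983^2 − 983^1 = 966289 − 983 = 965306.

965306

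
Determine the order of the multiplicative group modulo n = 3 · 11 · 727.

φ(3) = 3 − 1 = 2.
φ(11) = 11 − 1 = 10.
φ(727) = 727 − 1 = 726.
Since φ is multiplicative, φ(23991) = 2 · 10 · 726 = 14520.

14520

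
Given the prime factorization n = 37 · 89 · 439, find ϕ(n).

1387584

φ(37) = 37 − 1 = 36.
φ(89) = 89 − 1 = 88.
φ(439) = 439 − 1 = 438.
Since φ is multiplicative, φ(1445627) = 36 · 88 · 438 = 1387584.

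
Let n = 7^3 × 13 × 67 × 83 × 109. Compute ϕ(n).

φ(7^3) = 7^3 − 7^2 = 343 − 49 = 294.
φ(13) = 13 − 1 = 12.
φ(67) = 67 − 1 = 66.
φ(83) = 83 − 1 = 82.
φ(109) = 109 − 1 = 108.
Multiply: 294 · 12 · 66 · 82 · 108 = 2062101888.

2062101888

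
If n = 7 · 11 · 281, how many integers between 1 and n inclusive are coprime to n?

φ(7) = 7 − 1 = 6.
φ(11) = 11 − 1 = 10.
φ(281) = 281 − 1 = 280.
φ(21637) = 6 × 10 × 280 = 16800.

16800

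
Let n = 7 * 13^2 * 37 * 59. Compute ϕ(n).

φ(2582489) = 2582489 · (1 − 1/7) · (1 − 1/13) · (1 − 1/37) · (1 − 1/59)
       = 2582489 · 150336/198653 = 1954368.

1954368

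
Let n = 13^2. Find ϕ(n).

φ(13^2) = 13^1·(13−1) = 13·12 = 156.

156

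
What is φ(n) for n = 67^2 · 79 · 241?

82779840

φ(85466071) = 85466071 · (1 − 1/67) · (1 − 1/79) · (1 − 1/241)
       = 85466071 · 1235520/1275613 = 82779840.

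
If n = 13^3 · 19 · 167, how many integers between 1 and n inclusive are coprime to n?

6059664

φ(6971081) = 6971081 · (1 − 1/13) · (1 − 1/19) · (1 − 1/167)
       = 6971081 · 35856/41249 = 6059664.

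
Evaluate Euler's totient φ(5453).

First factor: 5453 = 7 * 19 * 41.
φ(5453) = 5453 · (1 − 1/7) · (1 − 1/19) · (1 − 1/41)
       = 5453 · 4320/5453 = 4320.

4320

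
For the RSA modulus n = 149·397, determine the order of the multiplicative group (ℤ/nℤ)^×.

φ(59153) = 59153 · (1 − 1/149) · (1 − 1/397)
       = 59153 · 58608/59153 = 58608.

58608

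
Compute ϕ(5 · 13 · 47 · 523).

φ(1597765) = 1597765 · (1 − 1/5) · (1 − 1/13) · (1 − 1/47) · (1 − 1/523)
       = 1597765 · 1152576/1597765 = 1152576.

1152576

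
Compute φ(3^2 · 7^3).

φ(3087) = 3087 · (1 − 1/3) · (1 − 1/7)
       = 3087 · 12/21 = 1764.

1764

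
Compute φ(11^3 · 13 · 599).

8682960

φ(10364497) = 10364497 · (1 − 1/11) · (1 − 1/13) · (1 − 1/599)
       = 10364497 · 71760/85657 = 8682960.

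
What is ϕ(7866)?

First factor: 7866 = 2 × 3**2 × 19 × 23.
φ(2) = 2 − 1 = 1.
φ(3^2) = 3^1·(3−1) = 3·2 = 6.
φ(19) = 19 − 1 = 18.
φ(23) = 23 − 1 = 22.
Since φ is multiplicative, φ(7866) = 1 · 6 · 18 · 22 = 2376.

2376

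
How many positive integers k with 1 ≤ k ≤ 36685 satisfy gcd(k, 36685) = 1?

24640

36685 = 5 · 11 · 23 · 29.
φ(5) = 5 − 1 = 4.
φ(11) = 11 − 1 = 10.
φ(23) = 23 − 1 = 22.
φ(29) = 29 − 1 = 28.
Multiply: 4 · 10 · 22 · 28 = 24640.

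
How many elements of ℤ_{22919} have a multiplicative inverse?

20160

22919 = 13 * 41 * 43.
φ(13) = 13 − 1 = 12.
φ(41) = 41 − 1 = 40.
φ(43) = 43 − 1 = 42.
Multiply: 12 · 40 · 42 = 20160.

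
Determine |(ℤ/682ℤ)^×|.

300

682 = 2 * 11 * 31.
φ(2) = 2 − 1 = 1.
φ(11) = 11 − 1 = 10.
φ(31) = 31 − 1 = 30.
Since φ is multiplicative, φ(682) = 1 · 10 · 30 = 300.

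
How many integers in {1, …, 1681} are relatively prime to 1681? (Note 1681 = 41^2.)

1640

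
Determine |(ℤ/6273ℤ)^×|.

3840

Prime factorization: 6273 = 3^2 * 17 * 41.
φ(6273) = 6273 · (1 − 1/3) · (1 − 1/17) · (1 − 1/41)
       = 6273 · 1280/2091 = 3840.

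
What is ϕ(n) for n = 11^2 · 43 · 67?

φ(11^2) = 11^2 − 11^1 = 121 − 11 = 110.
φ(43) = 43 − 1 = 42.
φ(67) = 67 − 1 = 66.
φ(348601) = 110 × 42 × 66 = 304920.

304920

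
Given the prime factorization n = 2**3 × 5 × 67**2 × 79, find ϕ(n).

5518656

φ(14185240) = 14185240 · (1 − 1/2) · (1 − 1/5) · (1 − 1/67) · (1 − 1/79)
       = 14185240 · 20592/52930 = 5518656.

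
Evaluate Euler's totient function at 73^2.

φ(73^2) = 73^2 − 73^1 = 5329 − 73 = 5256.

5256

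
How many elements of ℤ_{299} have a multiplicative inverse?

264

Factor 299: 299 = 13 · 23.
φ(299) = 299 · (1 − 1/13) · (1 − 1/23)
       = 299 · 264/299 = 264.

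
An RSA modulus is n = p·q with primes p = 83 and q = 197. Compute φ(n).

φ(n) = (p − 1)(q − 1) = (83−1)(197−1) = 82·196 = 16072.

16072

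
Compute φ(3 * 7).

12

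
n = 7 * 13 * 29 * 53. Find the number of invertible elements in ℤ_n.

φ(139867) = 139867 · (1 − 1/7) · (1 − 1/13) · (1 − 1/29) · (1 − 1/53)
       = 139867 · 104832/139867 = 104832.

104832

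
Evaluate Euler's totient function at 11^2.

φ(121) = 121 · (1 − 1/11)
       = 121 · 10/11 = 110.

110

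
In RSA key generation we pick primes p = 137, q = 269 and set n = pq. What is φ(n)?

φ(36853) = 36853 · (1 − 1/137) · (1 − 1/269)
       = 36853 · 36448/36853 = 36448.

36448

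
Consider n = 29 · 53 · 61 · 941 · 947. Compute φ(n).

77684006400

φ(29) = 29 − 1 = 28.
φ(53) = 53 − 1 = 52.
φ(61) = 61 − 1 = 60.
φ(941) = 941 − 1 = 940.
φ(947) = 947 − 1 = 946.
φ(83549394139) = 28 × 52 × 60 × 940 × 946 = 77684006400.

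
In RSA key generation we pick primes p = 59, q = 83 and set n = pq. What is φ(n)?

4756

φ(n) = (p − 1)(q − 1) = (59−1)(83−1) = 58·82 = 4756.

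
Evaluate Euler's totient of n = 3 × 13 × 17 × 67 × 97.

φ(4308837) = 4308837 · (1 − 1/3) · (1 − 1/13) · (1 − 1/17) · (1 − 1/67) · (1 − 1/97)
       = 4308837 · 2433024/4308837 = 2433024.

2433024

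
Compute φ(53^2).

2756

φ(53^2) = 53^2 − 53^1 = 2809 − 53 = 2756.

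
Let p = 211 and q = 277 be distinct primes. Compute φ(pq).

φ(pq) = (p−1)(q−1) = 210 · 276 = 57960.

57960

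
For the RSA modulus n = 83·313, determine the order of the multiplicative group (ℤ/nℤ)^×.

25584

φ(83) = 83 − 1 = 82.
φ(313) = 313 − 1 = 312.
Since φ is multiplicative, φ(25979) = 82 · 312 = 25584.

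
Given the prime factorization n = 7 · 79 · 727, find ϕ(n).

φ(402031) = 402031 · (1 − 1/7) · (1 − 1/79) · (1 − 1/727)
       = 402031 · 339768/402031 = 339768.

339768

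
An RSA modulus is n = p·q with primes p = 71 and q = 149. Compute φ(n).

10360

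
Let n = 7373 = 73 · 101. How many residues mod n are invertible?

φ(7373) = 7373 · (1 − 1/73) · (1 − 1/101)
       = 7373 · 7200/7373 = 7200.

7200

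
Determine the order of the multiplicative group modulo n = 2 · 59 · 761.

44080

φ(89798) = 89798 · (1 − 1/2) · (1 − 1/59) · (1 − 1/761)
       = 89798 · 44080/89798 = 44080.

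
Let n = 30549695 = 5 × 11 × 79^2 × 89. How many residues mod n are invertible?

φ(30549695) = 30549695 · (1 − 1/5) · (1 − 1/11) · (1 − 1/79) · (1 − 1/89)
       = 30549695 · 274560/386705 = 21690240.

21690240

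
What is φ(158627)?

Factor 158627: 158627 = 7 · 17 · 31 · 43.
φ(158627) = 158627 · (1 − 1/7) · (1 − 1/17) · (1 − 1/31) · (1 − 1/43)
       = 158627 · 120960/158627 = 120960.

120960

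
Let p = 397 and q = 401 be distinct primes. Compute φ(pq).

φ(397) = 397 − 1 = 396.
φ(401) = 401 − 1 = 400.
φ(159197) = 396 × 400 = 158400.

158400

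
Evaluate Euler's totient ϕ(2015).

Factor 2015: 2015 = 5 · 13 · 31.
φ(5) = 5 − 1 = 4.
φ(13) = 13 − 1 = 12.
φ(31) = 31 − 1 = 30.
Multiply: 4 · 12 · 30 = 1440.

1440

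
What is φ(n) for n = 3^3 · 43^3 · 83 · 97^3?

103535017350912

φ(162615682444851) = 162615682444851 · (1 − 1/3) · (1 − 1/43) · (1 − 1/83) · (1 − 1/97)
       = 162615682444851 · 661248/1038579 = 103535017350912.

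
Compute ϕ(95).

72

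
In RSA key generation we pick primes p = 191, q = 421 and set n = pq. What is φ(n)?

φ(80411) = 80411 · (1 − 1/191) · (1 − 1/421)
       = 80411 · 79800/80411 = 79800.

79800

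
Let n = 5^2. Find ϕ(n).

20

φ(5^2) = 5^2 − 5^1 = 25 − 5 = 20.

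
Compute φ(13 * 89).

φ(13) = 13 − 1 = 12.
φ(89) = 89 − 1 = 88.
φ(1157) = 12 × 88 = 1056.

1056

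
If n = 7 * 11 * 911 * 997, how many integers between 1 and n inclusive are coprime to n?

φ(7) = 7 − 1 = 6.
φ(11) = 11 − 1 = 10.
φ(911) = 911 − 1 = 910.
φ(997) = 997 − 1 = 996.
Since φ is multiplicative, φ(69936559) = 6 · 10 · 910 · 996 = 54381600.

54381600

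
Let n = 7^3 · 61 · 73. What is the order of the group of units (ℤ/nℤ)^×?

1270080

φ(7^3) = 7^3 − 7^2 = 343 − 49 = 294.
φ(61) = 61 − 1 = 60.
φ(73) = 73 − 1 = 72.
φ(1527379) = 294 × 60 × 72 = 1270080.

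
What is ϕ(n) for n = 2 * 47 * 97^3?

41550144

φ(85791262) = 85791262 · (1 − 1/2) · (1 − 1/47) · (1 − 1/97)
       = 85791262 · 4416/9118 = 41550144.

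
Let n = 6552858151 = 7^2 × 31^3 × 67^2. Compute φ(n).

φ(6552858151) = 6552858151 · (1 − 1/7) · (1 − 1/31) · (1 − 1/67)
       = 6552858151 · 11880/14539 = 5354422920.

5354422920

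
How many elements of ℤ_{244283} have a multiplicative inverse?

199584

Factor 244283: 244283 = 13 * 19 * 23 * 43.
φ(244283) = 244283 · (1 − 1/13) · (1 − 1/19) · (1 − 1/23) · (1 − 1/43)
       = 244283 · 199584/244283 = 199584.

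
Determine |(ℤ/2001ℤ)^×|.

1232

Factor 2001: 2001 = 3 · 23 · 29.
φ(2001) = 2001 · (1 − 1/3) · (1 − 1/23) · (1 − 1/29)
       = 2001 · 1232/2001 = 1232.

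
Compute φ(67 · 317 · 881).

φ(18711559) = 18711559 · (1 − 1/67) · (1 − 1/317) · (1 − 1/881)
       = 18711559 · 18353280/18711559 = 18353280.

18353280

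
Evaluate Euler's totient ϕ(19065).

9600

First factor: 19065 = 3 · 5 · 31 · 41.
φ(19065) = 19065 · (1 − 1/3) · (1 − 1/5) · (1 − 1/31) · (1 − 1/41)
       = 19065 · 9600/19065 = 9600.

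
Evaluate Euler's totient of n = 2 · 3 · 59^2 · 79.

φ(2) = 2 − 1 = 1.
φ(3) = 3 − 1 = 2.
φ(59^2) = 59^1·(59−1) = 59·58 = 3422.
φ(79) = 79 − 1 = 78.
Multiply: 1 · 2 · 3422 · 78 = 533832.

533832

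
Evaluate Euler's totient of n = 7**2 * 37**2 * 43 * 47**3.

φ(299475678509) = 299475678509 · (1 − 1/7) · (1 − 1/37) · (1 − 1/43) · (1 − 1/47)
       = 299475678509 · 417312/523439 = 238757131872.

238757131872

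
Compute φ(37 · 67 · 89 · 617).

φ(37) = 37 − 1 = 36.
φ(67) = 67 − 1 = 66.
φ(89) = 89 − 1 = 88.
φ(617) = 617 − 1 = 616.
φ(136129327) = 36 × 66 × 88 × 616 = 128798208.

128798208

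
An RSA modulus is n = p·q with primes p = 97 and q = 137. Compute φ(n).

φ(pq) = (p−1)(q−1) = 96 · 136 = 13056.

13056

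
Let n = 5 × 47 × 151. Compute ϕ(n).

27600

φ(5) = 5 − 1 = 4.
φ(47) = 47 − 1 = 46.
φ(151) = 151 − 1 = 150.
Since φ is multiplicative, φ(35485) = 4 · 46 · 150 = 27600.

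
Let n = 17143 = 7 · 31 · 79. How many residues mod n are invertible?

14040

φ(17143) = 17143 · (1 − 1/7) · (1 − 1/31) · (1 − 1/79)
       = 17143 · 14040/17143 = 14040.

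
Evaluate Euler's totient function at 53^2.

2756

φ(2809) = 2809 · (1 − 1/53)
       = 2809 · 52/53 = 2756.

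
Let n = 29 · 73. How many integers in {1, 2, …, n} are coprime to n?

φ(2117) = 2117 · (1 − 1/29) · (1 − 1/73)
       = 2117 · 2016/2117 = 2016.

2016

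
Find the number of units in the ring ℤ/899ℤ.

840

Factor 899: 899 = 29 * 31.
φ(899) = 899 · (1 − 1/29) · (1 − 1/31)
       = 899 · 840/899 = 840.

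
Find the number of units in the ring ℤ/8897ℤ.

7200

Factor 8897: 8897 = 7 · 31 · 41.
φ(7) = 7 − 1 = 6.
φ(31) = 31 − 1 = 30.
φ(41) = 41 − 1 = 40.
Since φ is multiplicative, φ(8897) = 6 · 30 · 40 = 7200.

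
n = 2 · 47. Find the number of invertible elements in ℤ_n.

φ(94) = 94 · (1 − 1/2) · (1 − 1/47)
       = 94 · 46/94 = 46.

46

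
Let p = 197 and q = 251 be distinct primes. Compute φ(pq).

For distinct primes, φ(pq) = (p−1)(q−1) = 196 × 250 = 49000.

49000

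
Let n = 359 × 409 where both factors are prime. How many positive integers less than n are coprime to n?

146064

φ(n) = (p − 1)(q − 1) = (359−1)(409−1) = 358·408 = 146064.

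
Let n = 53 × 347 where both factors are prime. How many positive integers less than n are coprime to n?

φ(pq) = (p−1)(q−1) = 52 · 346 = 17992.

17992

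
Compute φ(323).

288

Factor 323: 323 = 17 · 19.
φ(17) = 17 − 1 = 16.
φ(19) = 19 − 1 = 18.
Multiply: 16 · 18 = 288.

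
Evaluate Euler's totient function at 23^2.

506

φ(529) = 529 · (1 − 1/23)
       = 529 · 22/23 = 506.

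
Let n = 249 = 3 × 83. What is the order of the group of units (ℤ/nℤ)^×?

164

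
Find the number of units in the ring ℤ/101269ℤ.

Factor 101269: 101269 = 7 × 17 × 23 × 37.
φ(101269) = 101269 · (1 − 1/7) · (1 − 1/17) · (1 − 1/23) · (1 − 1/37)
       = 101269 · 76032/101269 = 76032.

76032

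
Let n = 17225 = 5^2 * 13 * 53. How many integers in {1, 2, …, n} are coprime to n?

φ(17225) = 17225 · (1 − 1/5) · (1 − 1/13) · (1 − 1/53)
       = 17225 · 2496/3445 = 12480.

12480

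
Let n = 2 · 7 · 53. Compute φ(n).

φ(742) = 742 · (1 − 1/2) · (1 − 1/7) · (1 − 1/53)
       = 742 · 312/742 = 312.

312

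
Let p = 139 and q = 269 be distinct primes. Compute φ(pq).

For distinct primes, φ(pq) = (p−1)(q−1) = 138 × 268 = 36984.

36984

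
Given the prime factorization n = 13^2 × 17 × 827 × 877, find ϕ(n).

φ(13^2) = 13^1·(13−1) = 13·12 = 156.
φ(17) = 17 − 1 = 16.
φ(827) = 827 − 1 = 826.
φ(877) = 877 − 1 = 876.
Since φ is multiplicative, φ(2083726567) = 156 · 16 · 826 · 876 = 1806045696.

1806045696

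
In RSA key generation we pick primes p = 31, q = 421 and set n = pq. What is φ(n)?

12600

For distinct primes, φ(pq) = (p−1)(q−1) = 30 × 420 = 12600.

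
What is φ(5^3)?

φ(5^3) = 5^3 − 5^2 = 125 − 25 = 100.

100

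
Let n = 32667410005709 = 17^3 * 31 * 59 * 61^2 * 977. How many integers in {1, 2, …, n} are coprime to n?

28740742041600

φ(32667410005709) = 32667410005709 · (1 − 1/17) · (1 − 1/31) · (1 − 1/59) · (1 − 1/61) · (1 − 1/977)
       = 32667410005709 · 1630310400/1853049521 = 28740742041600.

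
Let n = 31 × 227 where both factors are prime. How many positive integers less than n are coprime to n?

For distinct primes, φ(pq) = (p−1)(q−1) = 30 × 226 = 6780.

6780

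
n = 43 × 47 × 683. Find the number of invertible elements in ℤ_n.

1317624

φ(43) = 43 − 1 = 42.
φ(47) = 47 − 1 = 46.
φ(683) = 683 − 1 = 682.
Multiply: 42 · 46 · 682 = 1317624.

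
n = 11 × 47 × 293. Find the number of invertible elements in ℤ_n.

134320

φ(11) = 11 − 1 = 10.
φ(47) = 47 − 1 = 46.
φ(293) = 293 − 1 = 292.
φ(151481) = 10 × 46 × 292 = 134320.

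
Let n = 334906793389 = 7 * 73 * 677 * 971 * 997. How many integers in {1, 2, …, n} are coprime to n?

φ(7) = 7 − 1 = 6.
φ(73) = 73 − 1 = 72.
φ(677) = 677 − 1 = 676.
φ(971) = 971 − 1 = 970.
φ(997) = 997 − 1 = 996.
Multiply: 6 · 72 · 676 · 970 · 996 = 282137955840.

282137955840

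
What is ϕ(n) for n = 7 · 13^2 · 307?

286416

φ(7) = 7 − 1 = 6.
φ(13^2) = 13^2 − 13^1 = 169 − 13 = 156.
φ(307) = 307 − 1 = 306.
Multiply: 6 · 156 · 306 = 286416.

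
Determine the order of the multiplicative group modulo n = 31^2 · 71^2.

4622100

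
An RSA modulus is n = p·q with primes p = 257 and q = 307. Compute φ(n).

78336

φ(78899) = 78899 · (1 − 1/257) · (1 − 1/307)
       = 78899 · 78336/78899 = 78336.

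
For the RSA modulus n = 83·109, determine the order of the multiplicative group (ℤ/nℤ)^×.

8856

φ(9047) = 9047 · (1 − 1/83) · (1 − 1/109)
       = 9047 · 8856/9047 = 8856.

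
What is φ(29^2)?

φ(29^2) = 29^1·(29−1) = 29·28 = 812.

812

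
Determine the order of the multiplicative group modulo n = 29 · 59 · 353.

571648

φ(603983) = 603983 · (1 − 1/29) · (1 − 1/59) · (1 − 1/353)
       = 603983 · 571648/603983 = 571648.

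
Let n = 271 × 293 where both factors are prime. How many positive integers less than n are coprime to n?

φ(79403) = 79403 · (1 − 1/271) · (1 − 1/293)
       = 79403 · 78840/79403 = 78840.

78840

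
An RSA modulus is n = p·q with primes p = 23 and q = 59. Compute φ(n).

1276

For distinct primes, φ(pq) = (p−1)(q−1) = 22 × 58 = 1276.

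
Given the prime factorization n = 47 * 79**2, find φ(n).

283452

φ(293327) = 293327 · (1 − 1/47) · (1 − 1/79)
       = 293327 · 3588/3713 = 283452.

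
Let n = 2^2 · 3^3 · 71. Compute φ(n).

φ(2^2) = 2^1·(2−1) = 2·1 = 2.
φ(3^3) = 3^2·(3−1) = 9·2 = 18.
φ(71) = 71 − 1 = 70.
Multiply: 2 · 18 · 70 = 2520.

2520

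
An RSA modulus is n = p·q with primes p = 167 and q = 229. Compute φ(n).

37848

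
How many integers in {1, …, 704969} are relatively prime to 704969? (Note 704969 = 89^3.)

697048

φ(89^3) = 89^2·(89−1) = 7921·88 = 697048.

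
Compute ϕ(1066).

480

Prime factorization: 1066 = 2 · 13 · 41.
φ(2) = 2 − 1 = 1.
φ(13) = 13 − 1 = 12.
φ(41) = 41 − 1 = 40.
Since φ is multiplicative, φ(1066) = 1 · 12 · 40 = 480.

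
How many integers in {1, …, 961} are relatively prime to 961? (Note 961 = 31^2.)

930

φ(31^2) = 31^2 − 31^1 = 961 − 31 = 930.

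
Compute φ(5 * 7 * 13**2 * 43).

157248

φ(254345) = 254345 · (1 − 1/5) · (1 − 1/7) · (1 − 1/13) · (1 − 1/43)
       = 254345 · 12096/19565 = 157248.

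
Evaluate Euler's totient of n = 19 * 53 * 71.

φ(71497) = 71497 · (1 − 1/19) · (1 − 1/53) · (1 − 1/71)
       = 71497 · 65520/71497 = 65520.

65520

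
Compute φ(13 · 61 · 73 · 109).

5598720

φ(6309901) = 6309901 · (1 − 1/13) · (1 − 1/61) · (1 − 1/73) · (1 − 1/109)
       = 6309901 · 5598720/6309901 = 5598720.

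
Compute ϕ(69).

44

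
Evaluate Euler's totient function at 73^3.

φ(389017) = 389017 · (1 − 1/73)
       = 389017 · 72/73 = 383688.

383688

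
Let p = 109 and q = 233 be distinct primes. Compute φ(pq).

φ(25397) = 25397 · (1 − 1/109) · (1 − 1/233)
       = 25397 · 25056/25397 = 25056.

25056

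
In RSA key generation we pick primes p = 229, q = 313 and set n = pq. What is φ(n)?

φ(71677) = 71677 · (1 − 1/229) · (1 − 1/313)
       = 71677 · 71136/71677 = 71136.

71136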